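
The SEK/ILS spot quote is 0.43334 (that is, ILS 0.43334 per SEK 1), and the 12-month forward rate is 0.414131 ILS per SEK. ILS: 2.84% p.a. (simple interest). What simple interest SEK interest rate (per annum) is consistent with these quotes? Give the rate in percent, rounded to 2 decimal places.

7.61%

T = 1 year.
By CIP, F/S equals the ILS-to-SEK growth ratio: 0.414131/0.43334 = 0.9556722.
The ILS side grows by 1 + 0.0284×1 = 1.028400.
That pins the SEK growth at 1.0761012.
(1.0761012 − 1)/T = 0.076101, i.e. 7.61%.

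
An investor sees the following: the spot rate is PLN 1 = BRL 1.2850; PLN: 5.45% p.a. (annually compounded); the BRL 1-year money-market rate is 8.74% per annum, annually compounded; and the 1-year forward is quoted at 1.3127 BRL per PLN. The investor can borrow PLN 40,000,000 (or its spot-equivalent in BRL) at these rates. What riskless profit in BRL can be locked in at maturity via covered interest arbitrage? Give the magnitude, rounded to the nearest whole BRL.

T = 1 year.
Keep in PLN, deliver into the forward: 40,000,000·1.054500·1.3127 = BRL 55,369,686.00.
Swap to BRL now, deposit: 40,000,000·1.2850·1.087400 = BRL 55,892,360.00.
The quoted forward undervalues PLN, so borrow PLN, convert to BRL at spot, deposit the BRL at 8.74%, and buy PLN forward at 1.3127 to cover the loan.
Profit = 55,892,360.00 − 55,369,686.00 = BRL 522,674.

BRL 522,674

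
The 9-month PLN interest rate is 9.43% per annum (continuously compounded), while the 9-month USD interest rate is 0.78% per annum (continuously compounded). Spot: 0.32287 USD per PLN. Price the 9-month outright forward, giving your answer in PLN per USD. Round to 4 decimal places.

3.3048

T = 9/12 years.
USD growth factor: e^(0.0078×9/12) = 1.0058671.
PLN accumulates by e^(0.0943×9/12) = 1.073286.
So F = 0.32287 × 1.0058671 / 1.073286 = 0.3025888 (USD/PLN).
Quoted the other way: 1/0.3025888 = 3.3048 PLN per USD.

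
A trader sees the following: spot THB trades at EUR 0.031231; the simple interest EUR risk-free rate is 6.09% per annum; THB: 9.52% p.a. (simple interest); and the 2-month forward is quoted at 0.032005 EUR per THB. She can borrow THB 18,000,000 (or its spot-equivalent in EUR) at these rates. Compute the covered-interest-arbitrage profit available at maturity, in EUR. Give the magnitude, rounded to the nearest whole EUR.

EUR 17,367

T = 2/12 years.
Invest the THB and cover forward: 18,000,000 × 1.01586667 × 0.032005 = EUR 585,230.63.
Convert at spot and invest in EUR: 18,000,000 × 0.031231 × 1.010150 = EUR 567,863.90.
The quoted forward overvalues THB, so borrow EUR, buy THB at spot, deposit the THB at 9.52%, and sell the proceeds forward at 0.032005.
The gap between the two covered legs is EUR 17,367.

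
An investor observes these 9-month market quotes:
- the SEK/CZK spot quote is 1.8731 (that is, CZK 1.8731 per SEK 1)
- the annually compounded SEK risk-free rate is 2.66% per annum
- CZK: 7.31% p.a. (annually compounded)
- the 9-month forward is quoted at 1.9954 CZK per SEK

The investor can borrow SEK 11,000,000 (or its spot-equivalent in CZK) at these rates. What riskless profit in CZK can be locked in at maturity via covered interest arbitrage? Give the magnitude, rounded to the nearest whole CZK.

T = 9/12 years.
Invest the SEK and cover forward: 11,000,000 × 1.0198843906 × 1.9954 = CZK 22,385,850.44.
Convert at spot and invest in CZK: 11,000,000 × 1.8731 × 1.054338696 = CZK 21,723,699.93.
The quoted forward overvalues SEK, so borrow CZK, buy SEK at spot, deposit the SEK at 2.66%, and sell the proceeds forward at 1.9954.
Profit = 22,385,850.44 − 21,723,699.93 = CZK 662,151.

CZK 662,151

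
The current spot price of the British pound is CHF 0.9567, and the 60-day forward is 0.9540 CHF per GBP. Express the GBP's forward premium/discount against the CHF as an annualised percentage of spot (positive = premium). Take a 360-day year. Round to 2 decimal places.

T = 60/360 years.
Period premium: (0.9540 − 0.9567)/0.9567 = -0.0028222.
Per annum: -0.0028222 / (60/360) = -0.016933 = -1.69%.

-1.69%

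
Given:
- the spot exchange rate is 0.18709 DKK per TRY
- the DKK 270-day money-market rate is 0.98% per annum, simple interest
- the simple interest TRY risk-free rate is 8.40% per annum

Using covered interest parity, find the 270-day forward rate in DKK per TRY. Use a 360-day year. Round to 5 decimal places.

0.17730

T = 270/360 years.
DKK accumulates by 1 + 0.0098×270/360 = 1.007350.
TRY growth factor: 1 + 0.0840×270/360 = 1.063000.
So F = 0.18709 × 1.007350 / 1.063000 = 0.1772955 (DKK/TRY).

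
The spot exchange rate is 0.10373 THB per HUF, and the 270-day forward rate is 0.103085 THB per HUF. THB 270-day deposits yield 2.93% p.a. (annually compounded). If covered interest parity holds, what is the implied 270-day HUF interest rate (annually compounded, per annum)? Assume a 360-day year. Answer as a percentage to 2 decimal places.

T = 270/360 years.
By CIP, F/S equals the THB-to-HUF growth ratio: 0.103085/0.10373 = 0.9937819.
THB growth factor: (1 + 0.0293)^(270/360) = 1.0218955.
So the HUF growth factor = 1.0282895.
Annualise: 1.0282895^(360/270) − 1 = 0.037896 = 3.79%.

3.79%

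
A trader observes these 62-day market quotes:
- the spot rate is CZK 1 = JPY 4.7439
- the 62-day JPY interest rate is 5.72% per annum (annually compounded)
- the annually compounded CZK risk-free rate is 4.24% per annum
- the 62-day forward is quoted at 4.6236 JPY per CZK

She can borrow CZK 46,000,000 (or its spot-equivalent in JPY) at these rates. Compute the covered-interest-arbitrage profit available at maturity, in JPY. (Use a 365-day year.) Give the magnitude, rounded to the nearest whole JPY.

T = 62/365 years.
Invest the CZK and cover forward: 46,000,000 × 1.00707862436 × 4.6236 = JPY 214,191,121.47.
Convert at spot and invest in JPY: 46,000,000 × 4.7439 × 1.00949322139 = JPY 220,291,005.08.
The quoted forward undervalues CZK, so borrow CZK, convert to JPY at spot, deposit the JPY at 5.72%, and buy CZK forward at 4.6236 to cover the loan.
Arbitrage profit = |214,191,121.47 − 220,291,005.08| = JPY 6,099,884.

JPY 6,099,884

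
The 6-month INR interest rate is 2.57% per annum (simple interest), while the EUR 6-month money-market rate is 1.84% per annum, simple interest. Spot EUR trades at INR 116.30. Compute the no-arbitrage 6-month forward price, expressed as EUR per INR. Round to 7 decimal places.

0.0085675

T = 6/12 years.
INR growth factor: 1 + 0.0257×6/12 = 1.012850.
EUR accumulates by 1 + 0.0184×6/12 = 1.009200.
So F = 116.3 × 1.012850 / 1.009200 = 116.7206 (INR/EUR).
Invert for EUR per INR: 1 / 116.7206 = 0.0085675.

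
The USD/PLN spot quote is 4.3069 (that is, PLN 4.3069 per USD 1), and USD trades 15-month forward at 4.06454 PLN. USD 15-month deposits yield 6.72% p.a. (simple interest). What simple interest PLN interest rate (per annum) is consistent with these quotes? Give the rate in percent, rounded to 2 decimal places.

1.84%

T = 15/12 years.
CIP gives F = S · g_PLN/g_USD, so g_PLN/g_USD = 4.06454/4.3069 = 0.9437275.
The USD side grows by 1 + 0.0672×15/12 = 1.084000.
That pins the PLN growth at 1.0230006.
r = (1.0230006 − 1)/(15/12) = 0.018400 → 1.84%.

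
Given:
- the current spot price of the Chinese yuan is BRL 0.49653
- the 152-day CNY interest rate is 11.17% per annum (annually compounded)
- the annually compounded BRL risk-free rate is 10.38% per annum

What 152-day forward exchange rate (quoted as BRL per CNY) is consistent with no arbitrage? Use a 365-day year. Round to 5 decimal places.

T = 152/365 years.
BRL accumulates by (1 + 0.1038)^(152/365) = 1.0419844.
CNY accumulates by (1 + 0.1117)^(152/365) = 1.0450835.
So F = 0.49653 × 1.0419844 / 1.0450835 = 0.4950576 (BRL/CNY).

0.49506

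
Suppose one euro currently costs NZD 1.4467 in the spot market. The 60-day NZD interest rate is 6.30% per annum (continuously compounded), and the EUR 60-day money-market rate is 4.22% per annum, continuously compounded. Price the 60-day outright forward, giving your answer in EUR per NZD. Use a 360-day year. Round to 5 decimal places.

0.68884

T = 60/360 years.
NZD accumulates by e^(0.0630×60/360) = 1.0105553.
EUR growth factor: e^(0.0422×60/360) = 1.0070581.
So F = 1.4467 × 1.0105553 / 1.0070581 = 1.451724 (NZD/EUR).
Quoted the other way: 1/1.451724 = 0.68884 EUR per NZD.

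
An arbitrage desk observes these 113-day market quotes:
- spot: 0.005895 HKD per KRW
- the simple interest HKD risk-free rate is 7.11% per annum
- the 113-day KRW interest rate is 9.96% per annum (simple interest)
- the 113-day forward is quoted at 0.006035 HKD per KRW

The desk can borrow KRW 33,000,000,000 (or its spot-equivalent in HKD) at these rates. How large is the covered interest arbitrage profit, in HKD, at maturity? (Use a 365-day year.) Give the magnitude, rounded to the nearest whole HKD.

T = 113/365 years.
Keep in KRW, deliver into the forward: 33,000,000,000·1.03083506849·0.006035 = HKD 205,295,958.07.
Swap to HKD now, deposit: 33,000,000,000·0.005895·1.02201178082 = HKD 198,817,061.78.
The quoted forward overvalues KRW, so borrow HKD, buy KRW at spot, deposit the KRW at 9.96%, and sell the proceeds forward at 0.006035.
Arbitrage profit = |205,295,958.07 − 198,817,061.78| = HKD 6,478,896.

HKD 6,478,896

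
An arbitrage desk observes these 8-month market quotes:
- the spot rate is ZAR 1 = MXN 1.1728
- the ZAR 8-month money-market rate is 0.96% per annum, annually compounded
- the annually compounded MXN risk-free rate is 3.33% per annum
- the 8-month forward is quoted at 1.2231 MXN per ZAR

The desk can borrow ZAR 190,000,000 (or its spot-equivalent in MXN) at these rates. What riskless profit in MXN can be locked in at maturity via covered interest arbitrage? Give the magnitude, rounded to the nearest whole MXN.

T = 8/12 years.
Route A — deposit ZAR, sell forward: 190,000,000 × 1.00638980345 × 1.2231 = MXN 233,873,920.03.
Route B — convert at spot, deposit MXN: 190,000,000 × 1.1728 × 1.02207857885 = MXN 227,751,813.88.
The quoted forward overvalues ZAR, so borrow MXN, buy ZAR at spot, deposit the ZAR at 0.96%, and sell the proceeds forward at 1.2231.
Arbitrage profit = |233,873,920.03 − 227,751,813.88| = MXN 6,122,106.

MXN 6,122,106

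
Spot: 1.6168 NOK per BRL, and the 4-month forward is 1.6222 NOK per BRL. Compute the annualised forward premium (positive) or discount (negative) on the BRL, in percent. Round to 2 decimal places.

T = 4/12 years.
BRL trades forward at +0.33399% vs spot over the period.
Per annum: 0.0033399 / (4/12) = 0.010020 = 1.00%.

+1.00%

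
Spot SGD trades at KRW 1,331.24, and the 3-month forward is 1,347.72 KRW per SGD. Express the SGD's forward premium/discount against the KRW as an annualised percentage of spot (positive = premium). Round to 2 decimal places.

T = 3/12 years.
Period premium: (1347.72 − 1331.24)/1331.24 = 0.0123794.
Per annum: 0.0123794 / (3/12) = 0.049518 = 4.95%.

+4.95%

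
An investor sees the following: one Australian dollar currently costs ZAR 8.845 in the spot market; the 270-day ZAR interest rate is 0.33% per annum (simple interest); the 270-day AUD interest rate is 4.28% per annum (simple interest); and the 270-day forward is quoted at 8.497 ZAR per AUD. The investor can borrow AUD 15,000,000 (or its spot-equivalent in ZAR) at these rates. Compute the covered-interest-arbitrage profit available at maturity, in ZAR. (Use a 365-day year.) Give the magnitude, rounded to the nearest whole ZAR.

T = 270/365 years.
Keep in AUD, deliver into the forward: 15,000,000·1.03166027397·8.497 = ZAR 131,490,260.22.
Swap to ZAR now, deposit: 15,000,000·8.845·1.00244109589 = ZAR 132,998,872.40.
The quoted forward undervalues AUD, so borrow AUD, convert to ZAR at spot, deposit the ZAR at 0.33%, and buy AUD forward at 8.497 to cover the loan.
Profit = 132,998,872.40 − 131,490,260.22 = ZAR 1,508,612.

ZAR 1,508,612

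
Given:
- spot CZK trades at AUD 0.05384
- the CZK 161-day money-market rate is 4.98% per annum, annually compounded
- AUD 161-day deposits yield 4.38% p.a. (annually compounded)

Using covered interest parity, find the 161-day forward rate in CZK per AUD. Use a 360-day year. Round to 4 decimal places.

18.6212

T = 161/360 years.
AUD accumulates by (1 + 0.0438)^(161/360) = 1.01935643.
Growth of 1 CZK over T: (1 + 0.0498)^(161/360) = 1.02197277.
CIP: F = S · (grow AUD)/(grow CZK) = 0.05384 × 1.01935643/1.02197277 = 0.053702165 AUD per CZK.
Invert for CZK per AUD: 1 / 0.053702165 = 18.6212.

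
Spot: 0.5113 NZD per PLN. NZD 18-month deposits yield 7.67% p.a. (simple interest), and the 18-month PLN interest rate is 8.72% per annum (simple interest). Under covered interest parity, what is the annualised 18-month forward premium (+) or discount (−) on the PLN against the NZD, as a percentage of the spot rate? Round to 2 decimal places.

-0.93%

T = 18/12 years.
No-arbitrage forward: 0.5113 × 1.115050 / 1.130800 = 0.5041785 NZD/PLN.
(F − S)/S ÷ T = (0.5041785 − 0.5113)/0.5113/(18/12) = -0.009285 → -0.93%.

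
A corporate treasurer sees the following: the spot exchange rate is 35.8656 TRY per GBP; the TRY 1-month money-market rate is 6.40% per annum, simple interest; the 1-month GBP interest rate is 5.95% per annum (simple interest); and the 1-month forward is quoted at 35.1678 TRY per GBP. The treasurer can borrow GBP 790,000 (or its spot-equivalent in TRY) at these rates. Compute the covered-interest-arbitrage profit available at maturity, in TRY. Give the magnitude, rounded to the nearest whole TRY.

T = 1/12 years.
Keep in GBP, deliver into the forward: 790,000·1.0049583333·35.1678 = TRY 27,920,317.20.
Swap to TRY now, deposit: 790,000·35.8656·1.0053333333 = TRY 28,484,937.73.
The quoted forward undervalues GBP, so borrow GBP, convert to TRY at spot, deposit the TRY at 6.40%, and buy GBP forward at 35.1678 to cover the loan.
Arbitrage profit = |27,920,317.20 − 28,484,937.73| = TRY 564,621.

TRY 564,621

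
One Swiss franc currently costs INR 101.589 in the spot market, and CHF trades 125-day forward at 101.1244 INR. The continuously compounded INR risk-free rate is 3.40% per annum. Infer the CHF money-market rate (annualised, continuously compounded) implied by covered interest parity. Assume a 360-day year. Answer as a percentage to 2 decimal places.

T = 125/360 years.
F/S = 101.1244/101.589 = 0.9954267 = (growth of INR) / (growth of CHF).
The INR side grows by e^(0.0340×125/360) = 1.0118755.
Hence g_CHF = 1.0165244.
Take logs: ln 1.0165244 / (125/360) = 0.047201, so 4.72%.

4.72%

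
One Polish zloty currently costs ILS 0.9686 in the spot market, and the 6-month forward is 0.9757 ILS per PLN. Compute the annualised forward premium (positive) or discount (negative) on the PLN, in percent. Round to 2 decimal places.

T = 6/12 years.
(F − S)/S = (0.9757 − 0.9686)/0.9686 = 0.0073302.
Per annum: 0.0073302 / (6/12) = 0.014660 = 1.47%.

+1.47%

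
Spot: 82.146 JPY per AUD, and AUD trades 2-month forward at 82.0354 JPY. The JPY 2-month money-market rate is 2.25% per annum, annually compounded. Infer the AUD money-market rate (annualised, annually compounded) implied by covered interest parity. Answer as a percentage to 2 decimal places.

3.08%

T = 2/12 years.
By CIP, F/S equals the JPY-to-AUD growth ratio: 82.0354/82.146 = 0.9986536.
The JPY side grows by (1 + 0.0225)^(2/12) = 1.0037153.
That pins the AUD growth at 1.0050685.
r = 1.0050685^(12/2) − 1 = 0.030799 → 3.08%.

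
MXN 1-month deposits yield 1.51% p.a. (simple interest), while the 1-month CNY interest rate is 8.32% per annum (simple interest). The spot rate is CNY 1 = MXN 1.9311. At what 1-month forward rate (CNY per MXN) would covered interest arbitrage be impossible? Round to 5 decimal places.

T = 1/12 years.
MXN growth factor: 1 + 0.0151×1/12 = 1.0012583.
CNY growth factor: 1 + 0.0832×1/12 = 1.0069333.
So F = 1.9311 × 1.0012583 / 1.0069333 = 1.920216 (MXN/CNY).
Quoted the other way: 1/1.920216 = 0.52077 CNY per MXN.

0.52077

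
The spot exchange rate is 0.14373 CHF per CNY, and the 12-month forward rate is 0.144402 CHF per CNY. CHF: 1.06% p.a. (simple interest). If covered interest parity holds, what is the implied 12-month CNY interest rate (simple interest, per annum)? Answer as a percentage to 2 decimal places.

T = 1 year.
By CIP, F/S equals the CHF-to-CNY growth ratio: 0.144402/0.14373 = 1.0046754.
The CHF side grows by 1 + 0.0106×1 = 1.010600.
Hence g_CNY = 1.005897.
r = (1.005897 − 1)/1 = 0.005897 → 0.59%.

0.59%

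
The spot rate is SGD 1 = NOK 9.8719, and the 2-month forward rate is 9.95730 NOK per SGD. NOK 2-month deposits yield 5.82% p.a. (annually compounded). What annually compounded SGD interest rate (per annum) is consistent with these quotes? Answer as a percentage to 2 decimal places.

T = 2/12 years.
By CIP, F/S equals the NOK-to-SGD growth ratio: 9.9573/9.8719 = 1.0086508.
NOK growth factor: (1 + 0.0582)^(2/12) = 1.0094728.
Hence g_SGD = 1.000815.
Annualise: 1.000815^(12/2) − 1 = 0.004900 = 0.49%.

0.49%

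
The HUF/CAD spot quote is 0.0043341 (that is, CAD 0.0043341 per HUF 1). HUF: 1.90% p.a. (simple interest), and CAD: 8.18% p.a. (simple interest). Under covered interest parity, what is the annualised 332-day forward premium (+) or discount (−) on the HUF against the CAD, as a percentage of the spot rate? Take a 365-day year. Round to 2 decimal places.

+6.17%

T = 332/365 years.
No-arbitrage forward: 0.0043341 × 1.0744044 / 1.0172822 = 0.0045774674 CAD/HUF.
Annualised premium = (F − S)/S × (1/T) = (0.0045774674 − 0.0043341)/0.0043341 ÷ (332/365) = 6.17%.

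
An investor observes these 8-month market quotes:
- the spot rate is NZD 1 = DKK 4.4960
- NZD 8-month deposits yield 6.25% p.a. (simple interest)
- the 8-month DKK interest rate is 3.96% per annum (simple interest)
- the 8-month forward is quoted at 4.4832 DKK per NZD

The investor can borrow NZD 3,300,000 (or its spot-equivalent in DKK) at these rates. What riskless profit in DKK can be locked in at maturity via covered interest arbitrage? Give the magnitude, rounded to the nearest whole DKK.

T = 8/12 years.
Keep in NZD, deliver into the forward: 3,300,000·1.0416666667·4.4832 = DKK 15,411,000.00.
Swap to DKK now, deposit: 3,300,000·4.4960·1.026400 = DKK 15,228,491.52.
The quoted forward overvalues NZD, so borrow DKK, buy NZD at spot, deposit the NZD at 6.25%, and sell the proceeds forward at 4.4832.
Profit = 15,411,000.00 − 15,228,491.52 = DKK 182,508.

DKK 182,508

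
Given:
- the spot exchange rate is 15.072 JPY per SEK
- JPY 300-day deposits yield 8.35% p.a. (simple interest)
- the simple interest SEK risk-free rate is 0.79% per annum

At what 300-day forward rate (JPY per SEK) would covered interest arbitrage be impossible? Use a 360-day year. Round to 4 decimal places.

16.0153

T = 300/360 years.
JPY growth factor: 1 + 0.0835×300/360 = 1.06958333.
SEK accumulates by 1 + 0.0079×300/360 = 1.00658333.
Forward (JPY per SEK) = 15.072 × 1.06958333 / 1.00658333 = 16.015326.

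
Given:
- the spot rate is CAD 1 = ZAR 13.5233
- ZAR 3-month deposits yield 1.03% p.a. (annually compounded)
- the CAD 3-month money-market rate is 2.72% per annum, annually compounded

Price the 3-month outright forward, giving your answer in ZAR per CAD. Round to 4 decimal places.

13.4673

T = 3/12 years.
ZAR growth factor: (1 + 0.0103)^(3/12) = 1.00256511.
Growth of 1 CAD over T: (1 + 0.0272)^(3/12) = 1.00673172.
Forward (ZAR per CAD) = 13.5233 × 1.00256511 / 1.00673172 = 13.467330.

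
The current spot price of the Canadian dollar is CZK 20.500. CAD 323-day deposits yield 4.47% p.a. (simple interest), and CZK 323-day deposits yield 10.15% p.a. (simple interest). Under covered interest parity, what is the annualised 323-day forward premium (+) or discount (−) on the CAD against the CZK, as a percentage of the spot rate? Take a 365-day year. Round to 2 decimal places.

T = 323/365 years.
F = S · g_CZK/g_CAD = 20.5 × 1.0898205/1.0395564 = 21.491206.
Annualised premium = (F − S)/S × (1/T) = (21.491206 − 20.5)/20.5 ÷ (323/365) = 5.46%.

+5.46%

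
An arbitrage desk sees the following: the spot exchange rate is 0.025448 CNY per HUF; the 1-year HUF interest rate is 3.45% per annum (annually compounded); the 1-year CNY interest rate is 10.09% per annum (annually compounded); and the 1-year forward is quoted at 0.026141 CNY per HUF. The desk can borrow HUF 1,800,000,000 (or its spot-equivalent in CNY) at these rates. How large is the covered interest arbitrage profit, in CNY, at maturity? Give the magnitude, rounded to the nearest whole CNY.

T = 1 year.
Route A — deposit HUF, sell forward: 1,800,000,000 × 1.034500 × 0.026141 = CNY 48,677,156.10.
Route B — convert at spot, deposit CNY: 1,800,000,000 × 0.025448 × 1.100900 = CNY 50,428,265.76.
The quoted forward undervalues HUF, so borrow HUF, convert to CNY at spot, deposit the CNY at 10.09%, and buy HUF forward at 0.026141 to cover the loan.
Profit = 50,428,265.76 − 48,677,156.10 = CNY 1,751,110.

CNY 1,751,110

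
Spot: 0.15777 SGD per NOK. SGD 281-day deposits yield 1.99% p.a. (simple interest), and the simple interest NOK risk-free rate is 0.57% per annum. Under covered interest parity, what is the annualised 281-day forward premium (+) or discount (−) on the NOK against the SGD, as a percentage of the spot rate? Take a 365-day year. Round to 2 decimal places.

+1.41%

T = 281/365 years.
F = S · g_SGD/g_NOK = 0.15777 × 1.0153203/1.0043882 = 0.15948722.
Annualised premium = (F − S)/S × (1/T) = (0.15948722 − 0.15777)/0.15777 ÷ (281/365) = 1.41%.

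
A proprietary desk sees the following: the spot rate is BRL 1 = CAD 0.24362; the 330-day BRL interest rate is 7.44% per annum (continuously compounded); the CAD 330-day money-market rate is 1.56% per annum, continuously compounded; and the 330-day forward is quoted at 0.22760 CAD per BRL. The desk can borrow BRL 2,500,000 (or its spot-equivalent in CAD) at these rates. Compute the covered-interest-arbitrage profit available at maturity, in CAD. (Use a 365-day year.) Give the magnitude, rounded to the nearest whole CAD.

T = 330/365 years.
Invest the BRL and cover forward: 2,500,000 × 1.06957968 × 0.22760 = CAD 608,590.84.
Convert at spot and invest in CAD: 2,500,000 × 0.24362 × 1.01420404 = CAD 617,700.97.
The quoted forward undervalues BRL, so borrow BRL, convert to CAD at spot, deposit the CAD at 1.56%, and buy BRL forward at 0.22760 to cover the loan.
Profit = 617,700.97 − 608,590.84 = CAD 9,110.

CAD 9,110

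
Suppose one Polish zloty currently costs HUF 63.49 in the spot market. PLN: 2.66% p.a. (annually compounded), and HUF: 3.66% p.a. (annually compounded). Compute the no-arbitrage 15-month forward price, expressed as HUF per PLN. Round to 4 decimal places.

64.2640

T = 15/12 years.
Growth of 1 HUF over T: (1 + 0.0366)^(15/12) = 1.04595742.
Growth of 1 PLN over T: (1 + 0.0266)^(15/12) = 1.03335983.
Forward (HUF per PLN) = 63.49 × 1.04595742 / 1.03335983 = 64.264000.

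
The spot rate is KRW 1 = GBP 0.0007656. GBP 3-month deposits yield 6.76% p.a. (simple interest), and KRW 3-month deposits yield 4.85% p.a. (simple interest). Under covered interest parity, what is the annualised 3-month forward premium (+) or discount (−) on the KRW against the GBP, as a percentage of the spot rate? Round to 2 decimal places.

T = 3/12 years.
F = S · g_GBP/g_KRW = 0.0007656 × 1.016900/1.012125 = 0.0007692119.
(F − S)/S ÷ T = (0.0007692119 − 0.0007656)/0.0007656/(3/12) = 0.018871 → 1.89%.

+1.89%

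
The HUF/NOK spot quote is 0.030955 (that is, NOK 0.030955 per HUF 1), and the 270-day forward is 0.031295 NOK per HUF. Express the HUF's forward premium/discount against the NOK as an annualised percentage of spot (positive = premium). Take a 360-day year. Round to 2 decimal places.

+1.46%

T = 270/360 years.
Period premium: (0.031295 − 0.030955)/0.030955 = 0.0109837.
Annualise by dividing by T: 0.0109837 / (270/360) = 0.014645 → 1.46%.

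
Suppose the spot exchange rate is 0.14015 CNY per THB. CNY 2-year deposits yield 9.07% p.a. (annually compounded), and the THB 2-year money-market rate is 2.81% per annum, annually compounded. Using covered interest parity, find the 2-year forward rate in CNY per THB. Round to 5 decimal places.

0.15774

T = 2 years.
Growth of 1 CNY over T: (1 + 0.0907)^2 = 1.1896265.
Growth of 1 THB over T: (1 + 0.0281)^2 = 1.0569896.
CIP: F = S · (grow CNY)/(grow THB) = 0.14015 × 1.1896265/1.0569896 = 0.1577368 CNY per THB.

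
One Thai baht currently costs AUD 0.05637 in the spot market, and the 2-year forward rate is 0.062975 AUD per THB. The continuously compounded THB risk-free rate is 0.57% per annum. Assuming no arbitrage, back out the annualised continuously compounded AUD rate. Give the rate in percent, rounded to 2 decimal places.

T = 2 years.
CIP gives F = S · g_AUD/g_THB, so g_AUD/g_THB = 0.062975/0.05637 = 1.1171723.
THB growth factor: e^(0.0057×2) = 1.0114652.
So the AUD growth factor = 1.1299809.
Take logs: ln 1.1299809 / 2 = 0.061100, so 6.11%.

6.11%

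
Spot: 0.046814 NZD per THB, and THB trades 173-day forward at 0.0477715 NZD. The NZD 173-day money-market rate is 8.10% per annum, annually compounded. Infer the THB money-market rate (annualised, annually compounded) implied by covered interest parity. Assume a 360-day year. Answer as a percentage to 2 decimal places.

3.64%

T = 173/360 years.
F/S = 0.0477715/0.046814 = 1.0204533 = (growth of NZD) / (growth of THB).
The NZD side grows by (1 + 0.0810)^(173/360) = 1.0381381.
Hence g_THB = 1.0173303.
r = 1.0173303^(360/173) − 1 = 0.036401 → 3.64%.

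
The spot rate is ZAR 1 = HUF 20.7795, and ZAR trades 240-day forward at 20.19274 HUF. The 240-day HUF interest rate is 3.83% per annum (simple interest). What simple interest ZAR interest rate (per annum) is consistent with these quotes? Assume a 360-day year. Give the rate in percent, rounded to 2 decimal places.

8.30%

T = 240/360 years.
F/S = 20.19274/20.7795 = 0.9717626 = (growth of HUF) / (growth of ZAR).
HUF growth factor: 1 + 0.0383×240/360 = 1.0255333.
That pins the ZAR growth at 1.0553332.
r = (1.0553332 − 1)/(240/360) = 0.083000 → 8.30%.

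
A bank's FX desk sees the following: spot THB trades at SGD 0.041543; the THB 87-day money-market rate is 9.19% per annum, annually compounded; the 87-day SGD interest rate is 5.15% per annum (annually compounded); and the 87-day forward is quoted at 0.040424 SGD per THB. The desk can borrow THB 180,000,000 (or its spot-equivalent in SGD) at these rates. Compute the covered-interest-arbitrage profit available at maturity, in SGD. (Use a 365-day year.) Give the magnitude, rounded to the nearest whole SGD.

T = 87/365 years.
Invest the THB and cover forward: 180,000,000 × 1.021177228 × 0.040424 = SGD 7,430,412.29.
Convert at spot and invest in SGD: 180,000,000 × 0.041543 × 1.012041626 = SGD 7,567,784.15.
The quoted forward undervalues THB, so borrow THB, convert to SGD at spot, deposit the SGD at 5.15%, and buy THB forward at 0.040424 to cover the loan.
The gap between the two covered legs is SGD 137,372.

SGD 137,372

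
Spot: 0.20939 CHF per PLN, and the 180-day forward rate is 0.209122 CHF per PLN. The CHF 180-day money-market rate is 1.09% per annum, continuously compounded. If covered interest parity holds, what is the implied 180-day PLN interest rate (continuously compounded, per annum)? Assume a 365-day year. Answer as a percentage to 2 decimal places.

1.35%

T = 180/365 years.
By CIP, F/S equals the CHF-to-PLN growth ratio: 0.209122/0.20939 = 0.9987201.
The CHF side grows by e^(0.0109×180/365) = 1.0053898.
That pins the PLN growth at 1.0066782.
Take logs: ln 1.0066782 / (180/365) = 0.013497, so 1.35%.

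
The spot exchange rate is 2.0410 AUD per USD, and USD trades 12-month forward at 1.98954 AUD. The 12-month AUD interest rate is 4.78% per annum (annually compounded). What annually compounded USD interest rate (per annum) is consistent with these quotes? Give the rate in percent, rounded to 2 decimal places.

T = 1 year.
CIP gives F = S · g_AUD/g_USD, so g_AUD/g_USD = 1.98954/2.041 = 0.9747869.
AUD growth factor: (1 + 0.0478)^1 = 1.047800.
That pins the USD growth at 1.0749016.
Annualise: 1.0749016^(1/1) − 1 = 0.074902 = 7.49%.

7.49%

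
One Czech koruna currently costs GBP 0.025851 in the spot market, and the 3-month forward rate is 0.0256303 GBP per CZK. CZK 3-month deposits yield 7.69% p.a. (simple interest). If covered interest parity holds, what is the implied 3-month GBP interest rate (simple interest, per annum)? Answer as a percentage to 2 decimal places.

T = 3/12 years.
By CIP, F/S equals the GBP-to-CZK growth ratio: 0.0256303/0.025851 = 0.9914626.
The CZK side grows by 1 + 0.0769×3/12 = 1.019225.
Hence g_GBP = 1.0105235.
r = (1.0105235 − 1)/(3/12) = 0.042094 → 4.21%.

4.21%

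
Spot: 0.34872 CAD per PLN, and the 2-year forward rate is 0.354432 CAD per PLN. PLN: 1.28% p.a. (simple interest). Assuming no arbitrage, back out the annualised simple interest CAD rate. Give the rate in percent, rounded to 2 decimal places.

T = 2 years.
F/S = 0.354432/0.34872 = 1.0163799 = (growth of CAD) / (growth of PLN).
PLN growth factor: 1 + 0.0128×2 = 1.025600.
Hence g_CAD = 1.0423992.
r = (1.0423992 − 1)/2 = 0.021200 → 2.12%.

2.12%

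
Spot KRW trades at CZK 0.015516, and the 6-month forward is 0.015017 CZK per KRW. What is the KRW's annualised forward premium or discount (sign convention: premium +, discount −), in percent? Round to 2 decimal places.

T = 6/12 years.
KRW trades forward at -3.21604% vs spot over the period.
Annualise by dividing by T: -0.0321604 / (6/12) = -0.064321 → -6.43%.

-6.43%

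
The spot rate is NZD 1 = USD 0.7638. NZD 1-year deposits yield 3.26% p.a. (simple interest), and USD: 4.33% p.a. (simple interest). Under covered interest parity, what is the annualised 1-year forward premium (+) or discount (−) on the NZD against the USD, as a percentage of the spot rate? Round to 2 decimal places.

T = 1 year.
F = S · g_USD/g_NZD = 0.7638 × 1.043300/1.032600 = 0.7717146.
Annualised premium = (F − S)/S × (1/T) = (0.7717146 − 0.7638)/0.7638 ÷ 1 = 1.04%.

+1.04%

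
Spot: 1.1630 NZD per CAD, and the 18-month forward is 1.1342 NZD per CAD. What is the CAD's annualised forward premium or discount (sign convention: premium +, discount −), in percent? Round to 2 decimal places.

-1.65%

T = 18/12 years.
Period premium: (1.1342 − 1.163)/1.163 = -0.0247635.
×(1/T) gives -1.65% p.a.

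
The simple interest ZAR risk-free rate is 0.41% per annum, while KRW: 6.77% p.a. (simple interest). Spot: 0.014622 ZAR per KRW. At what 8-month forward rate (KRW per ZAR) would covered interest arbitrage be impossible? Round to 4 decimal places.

T = 8/12 years.
Growth of 1 ZAR over T: 1 + 0.0041×8/12 = 1.00273333.
KRW growth factor: 1 + 0.0677×8/12 = 1.04513333.
So F = 0.014622 × 1.00273333 / 1.04513333 = 0.014028800 (ZAR/KRW).
Quoted the other way: 1/0.014028800 = 71.2819 KRW per ZAR.

71.2819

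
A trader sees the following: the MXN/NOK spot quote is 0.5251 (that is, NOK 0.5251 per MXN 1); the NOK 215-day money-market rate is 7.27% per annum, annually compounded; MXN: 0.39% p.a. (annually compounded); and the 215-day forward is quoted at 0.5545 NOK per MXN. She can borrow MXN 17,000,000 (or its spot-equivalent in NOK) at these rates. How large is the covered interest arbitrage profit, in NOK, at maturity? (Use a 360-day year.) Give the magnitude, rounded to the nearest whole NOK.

T = 215/360 years.
Invest the MXN and cover forward: 17,000,000 × 1.002327341 × 0.5545 = NOK 9,448,438.68.
Convert at spot and invest in NOK: 17,000,000 × 0.5251 × 1.042803083 = NOK 9,308,790.28.
The quoted forward overvalues MXN, so borrow NOK, buy MXN at spot, deposit the MXN at 0.39%, and sell the proceeds forward at 0.5545.
Profit = 9,448,438.68 − 9,308,790.28 = NOK 139,648.

NOK 139,648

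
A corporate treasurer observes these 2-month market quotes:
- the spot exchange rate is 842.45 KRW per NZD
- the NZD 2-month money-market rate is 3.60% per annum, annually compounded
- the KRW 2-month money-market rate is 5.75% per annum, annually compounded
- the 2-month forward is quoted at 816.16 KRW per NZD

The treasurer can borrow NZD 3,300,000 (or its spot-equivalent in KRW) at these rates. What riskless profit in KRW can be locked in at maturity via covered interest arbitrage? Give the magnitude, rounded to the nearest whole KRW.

KRW 96,859,957

T = 2/12 years.
Route A — deposit NZD, sell forward: 3,300,000 × 1.005911930864 × 816.16 = KRW 2,709,250,768.93.
Route B — convert at spot, deposit KRW: 3,300,000 × 842.45 × 1.009361485798 = KRW 2,806,110,726.24.
The quoted forward undervalues NZD, so borrow NZD, convert to KRW at spot, deposit the KRW at 5.75%, and buy NZD forward at 816.16 to cover the loan.
Profit = 2,806,110,726.24 − 2,709,250,768.93 = KRW 96,859,957.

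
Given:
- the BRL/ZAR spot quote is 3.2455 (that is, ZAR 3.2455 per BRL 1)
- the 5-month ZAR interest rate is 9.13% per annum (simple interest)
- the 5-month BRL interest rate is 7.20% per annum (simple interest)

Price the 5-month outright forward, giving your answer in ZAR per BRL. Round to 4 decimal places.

T = 5/12 years.
ZAR accumulates by 1 + 0.0913×5/12 = 1.0380417.
BRL accumulates by 1 + 0.0720×5/12 = 1.030000.
CIP: F = S · (grow ZAR)/(grow BRL) = 3.2455 × 1.0380417/1.030000 = 3.270839 ZAR per BRL.

3.2708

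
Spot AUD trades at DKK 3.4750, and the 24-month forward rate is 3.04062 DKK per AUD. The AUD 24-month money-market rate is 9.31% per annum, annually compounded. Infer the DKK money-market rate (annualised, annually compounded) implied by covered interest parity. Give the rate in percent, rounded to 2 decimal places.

T = 2 years.
By CIP, F/S equals the DKK-to-AUD growth ratio: 3.04062/3.475 = 0.8749986.
AUD growth factor: (1 + 0.0931)^2 = 1.1948676.
Hence g_DKK = 1.0455075.
r = 1.0455075^(1/2) − 1 = 0.022501 → 2.25%.

2.25%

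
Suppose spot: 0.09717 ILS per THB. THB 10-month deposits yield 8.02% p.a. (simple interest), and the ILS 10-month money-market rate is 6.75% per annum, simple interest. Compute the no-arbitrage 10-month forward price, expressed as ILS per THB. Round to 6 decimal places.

T = 10/12 years.
Growth of 1 ILS over T: 1 + 0.0675×10/12 = 1.056250.
Growth of 1 THB over T: 1 + 0.0802×10/12 = 1.0668333.
CIP: F = S · (grow ILS)/(grow THB) = 0.09717 × 1.056250/1.0668333 = 0.09620605 ILS per THB.

0.096206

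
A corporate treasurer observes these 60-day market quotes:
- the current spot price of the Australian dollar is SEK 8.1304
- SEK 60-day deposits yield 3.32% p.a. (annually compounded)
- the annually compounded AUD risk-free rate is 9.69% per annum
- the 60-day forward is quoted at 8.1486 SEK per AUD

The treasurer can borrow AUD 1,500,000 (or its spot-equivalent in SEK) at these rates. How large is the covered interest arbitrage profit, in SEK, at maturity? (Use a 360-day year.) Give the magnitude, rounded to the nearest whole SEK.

SEK 150,604

T = 60/360 years.
Route A — deposit AUD, sell forward: 1,500,000 × 1.0155340887 × 8.1486 = SEK 12,412,771.61.
Route B — convert at spot, deposit SEK: 1,500,000 × 8.1304 × 1.0054583063 = SEK 12,262,167.32.
The quoted forward overvalues AUD, so borrow SEK, buy AUD at spot, deposit the AUD at 9.69%, and sell the proceeds forward at 8.1486.
Profit = 12,412,771.61 − 12,262,167.32 = SEK 150,604.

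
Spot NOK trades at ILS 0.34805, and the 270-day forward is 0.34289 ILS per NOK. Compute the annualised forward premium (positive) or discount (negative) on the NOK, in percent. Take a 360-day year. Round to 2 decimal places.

-1.98%

T = 270/360 years.
Period premium: (0.34289 − 0.34805)/0.34805 = -0.0148255.
Annualise by dividing by T: -0.0148255 / (270/360) = -0.019767 → -1.98%.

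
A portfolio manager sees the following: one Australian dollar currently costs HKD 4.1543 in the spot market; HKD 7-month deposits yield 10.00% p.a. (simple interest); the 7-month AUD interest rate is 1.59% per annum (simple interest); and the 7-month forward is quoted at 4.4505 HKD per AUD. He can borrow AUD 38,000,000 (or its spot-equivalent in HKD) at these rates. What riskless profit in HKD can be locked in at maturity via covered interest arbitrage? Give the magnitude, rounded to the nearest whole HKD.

HKD 3,615,480

T = 7/12 years.
Route A — deposit AUD, sell forward: 38,000,000 × 1.009275 × 4.4505 = HKD 170,687,578.73.
Route B — convert at spot, deposit HKD: 38,000,000 × 4.1543 × 1.05833333333 = HKD 167,072,098.33.
The quoted forward overvalues AUD, so borrow HKD, buy AUD at spot, deposit the AUD at 1.59%, and sell the proceeds forward at 4.4505.
Profit = 170,687,578.73 − 167,072,098.33 = HKD 3,615,480.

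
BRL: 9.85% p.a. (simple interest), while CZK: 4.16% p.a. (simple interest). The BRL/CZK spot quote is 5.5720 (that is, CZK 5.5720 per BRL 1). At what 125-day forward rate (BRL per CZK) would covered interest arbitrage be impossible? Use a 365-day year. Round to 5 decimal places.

0.18292

T = 125/365 years.
CZK growth factor: 1 + 0.0416×125/365 = 1.0142466.
BRL growth factor: 1 + 0.0985×125/365 = 1.0337329.
Forward (CZK per BRL) = 5.572 × 1.0142466 / 1.0337329 = 5.466965.
Invert for BRL per CZK: 1 / 5.466965 = 0.18292.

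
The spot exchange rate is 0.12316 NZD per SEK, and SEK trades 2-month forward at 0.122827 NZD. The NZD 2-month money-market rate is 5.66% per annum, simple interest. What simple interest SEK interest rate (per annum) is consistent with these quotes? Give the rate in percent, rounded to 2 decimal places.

T = 2/12 years.
By CIP, F/S equals the NZD-to-SEK growth ratio: 0.122827/0.12316 = 0.9972962.
NZD growth factor: 1 + 0.0566×2/12 = 1.0094333.
Hence g_SEK = 1.012170.
(1.012170 − 1)/T = 0.073020, i.e. 7.30%.

7.30%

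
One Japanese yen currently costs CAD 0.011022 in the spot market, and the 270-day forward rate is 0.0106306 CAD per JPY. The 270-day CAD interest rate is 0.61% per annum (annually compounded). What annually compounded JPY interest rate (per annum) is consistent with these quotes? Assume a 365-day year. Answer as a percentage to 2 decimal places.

5.65%

T = 270/365 years.
By CIP, F/S equals the CAD-to-JPY growth ratio: 0.0106306/0.011022 = 0.9644892.
The CAD side grows by (1 + 0.0061)^(270/365) = 1.0045088.
Hence g_JPY = 1.0414931.
r = 1.0414931^(365/270) − 1 = 0.056498 → 5.65%.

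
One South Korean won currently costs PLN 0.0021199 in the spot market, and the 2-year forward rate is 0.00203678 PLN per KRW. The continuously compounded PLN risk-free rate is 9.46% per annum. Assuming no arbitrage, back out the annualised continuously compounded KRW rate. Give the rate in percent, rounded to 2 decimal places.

11.46%

T = 2 years.
By CIP, F/S equals the PLN-to-KRW growth ratio: 0.00203678/0.0021199 = 0.9607906.
The PLN side grows by e^(0.0946×2) = 1.2082826.
So the KRW growth factor = 1.257592.
r = ln(1.257592)/2 = 0.114599 → 11.46%.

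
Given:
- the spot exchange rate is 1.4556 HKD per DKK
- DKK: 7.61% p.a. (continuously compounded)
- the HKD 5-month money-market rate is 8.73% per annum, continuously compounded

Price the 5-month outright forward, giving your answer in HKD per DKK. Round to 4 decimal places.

1.4624

T = 5/12 years.
HKD growth factor: e^(0.0873×5/12) = 1.0370447.
DKK accumulates by e^(0.0761×5/12) = 1.0322164.
Forward (HKD per DKK) = 1.4556 × 1.0370447 / 1.0322164 = 1.462409.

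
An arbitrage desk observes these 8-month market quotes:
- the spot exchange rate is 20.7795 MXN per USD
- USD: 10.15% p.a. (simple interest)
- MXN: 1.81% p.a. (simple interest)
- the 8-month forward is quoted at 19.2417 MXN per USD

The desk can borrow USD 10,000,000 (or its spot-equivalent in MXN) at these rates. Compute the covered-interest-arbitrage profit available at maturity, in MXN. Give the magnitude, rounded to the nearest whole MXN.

MXN 4,865,176

T = 8/12 years.
Keep in USD, deliver into the forward: 10,000,000·1.06766666667·19.2417 = MXN 205,437,217.00.
Swap to MXN now, deposit: 10,000,000·20.7795·1.01206666667 = MXN 210,302,393.00.
The quoted forward undervalues USD, so borrow USD, convert to MXN at spot, deposit the MXN at 1.81%, and buy USD forward at 19.2417 to cover the loan.
Profit = 210,302,393.00 − 205,437,217.00 = MXN 4,865,176.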